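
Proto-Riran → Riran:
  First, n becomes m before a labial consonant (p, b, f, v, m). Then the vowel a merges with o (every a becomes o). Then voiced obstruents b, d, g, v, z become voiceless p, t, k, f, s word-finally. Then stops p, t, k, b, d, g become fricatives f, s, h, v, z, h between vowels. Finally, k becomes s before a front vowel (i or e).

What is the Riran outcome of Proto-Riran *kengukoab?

Riran: *kengukoab
  kengukoab (rule 1 does not apply)
  kengukoab → kengukoob   [vowel merger]
  kengukoob → kengukoop   [final devoicing]
  kengukoop → kenguhoop   [intervocalic lenition]
  kenguhoop → senguhoop   [palatalisation]
  giving Riran senguhoop.

senguhoop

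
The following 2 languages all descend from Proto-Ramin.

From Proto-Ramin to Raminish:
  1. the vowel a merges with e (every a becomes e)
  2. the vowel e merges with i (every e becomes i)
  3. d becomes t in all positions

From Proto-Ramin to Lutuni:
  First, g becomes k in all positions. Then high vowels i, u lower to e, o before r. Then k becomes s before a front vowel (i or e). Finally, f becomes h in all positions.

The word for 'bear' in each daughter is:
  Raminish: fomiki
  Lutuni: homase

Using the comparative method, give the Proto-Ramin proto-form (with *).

Position 1: Raminish has f, Lutuni has h. Raminish preserves f here (none of its changes turn any other segment into f), so the proto-segment is *f.
Position 6: Raminish has i, Lutuni has e. Taking the neighbouring segments as reconstructed: Raminish i could go back to *a or *e or *i; Lutuni e can only go back to *e — the one source consistent with every daughter is *e.
Position 5: Raminish has k, Lutuni has s. Raminish preserves k here (none of its changes turn any other segment into k), so the proto-segment is *k.
This points to *fomake. Verify forward in each daughter:
Raminish: *fomake > fomeke > fomiki  (by vowel merger, vowel merger)
Lutuni: *fomake
  fomake (rule 1 does not apply)
  fomake (rule 2 does not apply)
  fomake → fomase   [palatalisation]
  fomase → homase   [unconditioned shift]
  giving Lutuni homase.
Only *fomake yields all of Raminish fomiki, Lutuni homase.

*fomake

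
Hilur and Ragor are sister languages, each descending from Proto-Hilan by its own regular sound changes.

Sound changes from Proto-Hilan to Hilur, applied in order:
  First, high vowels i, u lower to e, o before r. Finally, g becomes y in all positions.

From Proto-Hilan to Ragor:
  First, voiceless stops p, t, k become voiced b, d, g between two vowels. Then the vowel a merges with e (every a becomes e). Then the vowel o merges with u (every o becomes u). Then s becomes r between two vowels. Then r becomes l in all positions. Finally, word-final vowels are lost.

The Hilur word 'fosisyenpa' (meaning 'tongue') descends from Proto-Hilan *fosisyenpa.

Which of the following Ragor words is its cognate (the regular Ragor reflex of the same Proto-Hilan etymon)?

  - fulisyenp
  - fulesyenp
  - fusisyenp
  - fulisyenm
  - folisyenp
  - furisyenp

fulisyenp

Ragor: *fosisyenpa
  fosisyenpa (rule 1 does not apply)
  fosisyenpa → fosisyenpe   [vowel merger]
  fosisyenpe → fusisyenpe   [vowel merger]
  fusisyenpe → furisyenpe   [rhotacism]
  furisyenpe → fulisyenpe   [unconditioned shift]
  fulisyenpe → fulisyenp   [apocope]
  giving Ragor fulisyenp.
Only 'fulisyenp' matches the regular Ragor development of *fosisyenpa.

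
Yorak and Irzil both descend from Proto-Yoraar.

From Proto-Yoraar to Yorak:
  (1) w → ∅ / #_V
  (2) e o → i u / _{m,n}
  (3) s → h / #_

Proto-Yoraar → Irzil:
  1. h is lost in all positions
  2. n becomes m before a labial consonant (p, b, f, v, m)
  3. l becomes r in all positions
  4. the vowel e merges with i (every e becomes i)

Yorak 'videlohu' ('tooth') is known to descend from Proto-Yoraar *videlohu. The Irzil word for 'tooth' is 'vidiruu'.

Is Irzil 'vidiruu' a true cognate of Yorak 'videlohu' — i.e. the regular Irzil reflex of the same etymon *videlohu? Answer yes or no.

no

Derive the expected Irzil reflex of *videlohu:
Irzil: *videlohu > videlou > viderou > vidirou  (by h-loss, unconditioned shift, vowel merger)
The regular Irzil reflex would be 'vidirou', but the attested form is 'vidiruu'. The correspondence is irregular, so they are not cognates (the Irzil form has a different source).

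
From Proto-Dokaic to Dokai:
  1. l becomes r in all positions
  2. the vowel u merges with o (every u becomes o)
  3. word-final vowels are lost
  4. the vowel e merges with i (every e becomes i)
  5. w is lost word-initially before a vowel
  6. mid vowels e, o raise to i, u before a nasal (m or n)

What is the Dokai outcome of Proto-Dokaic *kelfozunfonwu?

Dokai: start from *kelfozunfonwu.
  rule 1 (unconditioned shift): kelfozunfonwu → kerfozunfonwu
  rule 2 (vowel merger): kerfozunfonwu → kerfozonfonwo
  rule 3 (apocope): kerfozonfonwo → kerfozonfonw
  rule 4 (vowel merger): kerfozonfonw → kirfozonfonw
  rule 5: no change — kirfozonfonw
  rule 6 (pre-nasal raising): kirfozonfonw → kirfozunfunw
  ⇒ Dokai kirfozunfunw

kirfozunfunw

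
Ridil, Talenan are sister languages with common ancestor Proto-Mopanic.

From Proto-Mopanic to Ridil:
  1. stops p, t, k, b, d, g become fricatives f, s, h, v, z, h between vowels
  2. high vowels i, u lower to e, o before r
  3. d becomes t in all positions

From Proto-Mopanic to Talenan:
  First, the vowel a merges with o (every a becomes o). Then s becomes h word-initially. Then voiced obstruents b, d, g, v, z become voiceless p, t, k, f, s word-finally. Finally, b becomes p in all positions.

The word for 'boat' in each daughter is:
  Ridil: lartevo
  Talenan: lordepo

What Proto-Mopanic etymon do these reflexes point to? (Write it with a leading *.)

*lardebo

Position 4: Ridil has t, Talenan has d. Talenan preserves d here (none of its changes turn any other segment into d), so the proto-segment is *d.
Position 2: Ridil has a, Talenan has o. Ridil preserves a here (none of its changes turn any other segment into a), so the proto-segment is *a.
Verify the candidate proto-form against each daughter:
Ridil: start from *lardebo.
  rule 1 (intervocalic lenition): lardebo → lardevo
  rule 2: no change — lardevo
  rule 3 (unconditioned shift): lardevo → lartevo
  ⇒ Ridil lartevo
Talenan: *lardebo
  lardebo → lordebo   [vowel merger]
  lordebo (rule 2 does not apply)
  lordebo (rule 3 does not apply)
  lordebo → lordepo   [unconditioned shift]
  giving Talenan lordepo.
Only *lardebo yields all of Ridil lartevo, Talenan lordepo.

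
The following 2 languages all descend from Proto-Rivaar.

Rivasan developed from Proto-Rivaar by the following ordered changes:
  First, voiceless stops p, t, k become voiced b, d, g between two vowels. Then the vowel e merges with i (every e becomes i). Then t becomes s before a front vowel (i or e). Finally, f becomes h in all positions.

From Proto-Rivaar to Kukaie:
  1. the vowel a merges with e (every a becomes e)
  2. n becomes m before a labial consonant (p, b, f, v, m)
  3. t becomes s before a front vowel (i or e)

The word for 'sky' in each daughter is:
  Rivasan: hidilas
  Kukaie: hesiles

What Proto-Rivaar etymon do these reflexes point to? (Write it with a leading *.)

Position 3: Rivasan has d, Kukaie has s. Taking the neighbouring segments as reconstructed: Rivasan d could go back to *t or *d; Kukaie s could go back to *t or *s — the one source consistent with every daughter is *t.
Position 2: Rivasan has i, Kukaie has e. Taking the neighbouring segments as reconstructed: Rivasan i could go back to *e or *i; Kukaie e could go back to *a or *e — the one source consistent with every daughter is *e.
Position 6: Rivasan has a, Kukaie has e. Rivasan preserves a here (none of its changes turn any other segment into a), so the proto-segment is *a.
Continuing position by position gives *hetilas; check it forward:
Rivasan: *hetilas
  hetilas → hedilas   [intervocalic voicing]
  hedilas → hidilas   [vowel merger]
  hidilas (rule 3 does not apply)
  hidilas (rule 4 does not apply)
  giving Rivasan hidilas.
Kukaie: *hetilas
  hetilas → hetiles   [vowel merger]
  hetiles (rule 2 does not apply)
  hetiles → hesiles   [palatalisation]
  giving Kukaie hesiles.
No other proto-form is consistent with every reflex, so the reconstruction is *hetilas.

*hetilas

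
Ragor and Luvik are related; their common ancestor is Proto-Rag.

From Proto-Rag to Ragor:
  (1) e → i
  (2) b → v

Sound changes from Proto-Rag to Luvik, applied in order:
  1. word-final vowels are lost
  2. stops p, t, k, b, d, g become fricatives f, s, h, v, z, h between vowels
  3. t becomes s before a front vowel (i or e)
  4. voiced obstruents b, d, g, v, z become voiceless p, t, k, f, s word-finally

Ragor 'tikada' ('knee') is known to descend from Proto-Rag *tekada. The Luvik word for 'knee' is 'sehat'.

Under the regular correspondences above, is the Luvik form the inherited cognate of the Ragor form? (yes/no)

yes

Derive the expected Luvik reflex of *tekada:
Luvik: start from *tekada.
  rule 1 (apocope): tekada → tekad
  rule 2 (intervocalic lenition): tekad → tehad
  rule 3 (palatalisation): tehad → sehad
  rule 4 (final devoicing): sehad → sehat
  ⇒ Luvik sehat
Luvik 'sehat' matches the regular reflex exactly, so the pair is cognate.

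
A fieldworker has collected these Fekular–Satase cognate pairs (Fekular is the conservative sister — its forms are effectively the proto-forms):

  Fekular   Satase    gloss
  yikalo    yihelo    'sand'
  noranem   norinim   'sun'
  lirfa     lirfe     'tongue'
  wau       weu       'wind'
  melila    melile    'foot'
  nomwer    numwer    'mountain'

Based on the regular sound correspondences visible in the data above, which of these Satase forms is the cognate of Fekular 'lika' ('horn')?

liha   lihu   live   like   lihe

yikalo ~ yihelo — Fekular k corresponds to Satase h between vowels (before a back vowel).
lirfa ~ lirfe, melila ~ melile — Fekular a corresponds to Satase e word-finally.
Applying these to Fekular 'lika':
  lika → liha   (k→h between vowels (before a back vowel))
  liha → lihe   (a→e word-finally)
So the Satase cognate is 'lihe'.

lihe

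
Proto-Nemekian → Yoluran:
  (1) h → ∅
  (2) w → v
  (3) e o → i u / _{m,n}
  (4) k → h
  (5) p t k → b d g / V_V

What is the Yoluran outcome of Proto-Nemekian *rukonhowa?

ruhunova

Yoluran: start from *rukonhowa.
  rule 1 (h-loss): rukonhowa → rukonowa
  rule 2 (unconditioned shift): rukonowa → rukonova
  rule 3 (pre-nasal raising): rukonova → rukunova
  rule 4 (unconditioned shift): rukunova → ruhunova
  rule 5: no change — ruhunova
  ⇒ Yoluran ruhunova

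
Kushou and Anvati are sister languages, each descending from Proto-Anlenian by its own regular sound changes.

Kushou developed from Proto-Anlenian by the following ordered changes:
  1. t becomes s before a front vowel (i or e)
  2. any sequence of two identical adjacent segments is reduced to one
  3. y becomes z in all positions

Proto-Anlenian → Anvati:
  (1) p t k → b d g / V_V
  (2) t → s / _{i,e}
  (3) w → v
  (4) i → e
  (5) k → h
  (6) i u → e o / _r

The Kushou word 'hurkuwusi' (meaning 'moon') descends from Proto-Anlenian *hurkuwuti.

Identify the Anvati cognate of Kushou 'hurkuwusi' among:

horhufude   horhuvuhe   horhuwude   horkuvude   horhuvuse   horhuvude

horhuvude

Anvati: start from *hurkuwuti.
  rule 1 (intervocalic voicing): hurkuwuti → hurkuwudi
  rule 2: no change — hurkuwudi
  rule 3 (unconditioned shift): hurkuwudi → hurkuvudi
  rule 4 (vowel merger): hurkuvudi → hurkuvude
  rule 5 (unconditioned shift): hurkuvude → hurhuvude
  rule 6 (pre-rhotic lowering): hurhuvude → horhuvude
  ⇒ Anvati horhuvude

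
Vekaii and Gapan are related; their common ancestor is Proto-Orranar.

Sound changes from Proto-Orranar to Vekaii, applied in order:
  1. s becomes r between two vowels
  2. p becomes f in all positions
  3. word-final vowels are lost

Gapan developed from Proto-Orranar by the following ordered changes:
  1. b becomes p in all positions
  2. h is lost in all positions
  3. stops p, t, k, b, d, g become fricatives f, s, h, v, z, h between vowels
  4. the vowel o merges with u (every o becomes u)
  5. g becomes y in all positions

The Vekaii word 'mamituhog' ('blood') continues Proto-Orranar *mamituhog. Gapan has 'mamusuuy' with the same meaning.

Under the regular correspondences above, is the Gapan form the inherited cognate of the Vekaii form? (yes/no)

Derive the expected Gapan reflex of *mamituhog:
Gapan: *mamituhog
  mamituhog (rule 1 does not apply)
  mamituhog → mamituog   [h-loss]
  mamituog → mamisuog   [intervocalic lenition]
  mamisuog → mamisuug   [vowel merger]
  mamisuug → mamisuuy   [unconditioned shift]
  giving Gapan mamisuuy.
The regular Gapan reflex would be 'mamisuuy', but the attested form is 'mamusuuy'. The correspondence is irregular, so they are not cognates (the Gapan form has a different source).

no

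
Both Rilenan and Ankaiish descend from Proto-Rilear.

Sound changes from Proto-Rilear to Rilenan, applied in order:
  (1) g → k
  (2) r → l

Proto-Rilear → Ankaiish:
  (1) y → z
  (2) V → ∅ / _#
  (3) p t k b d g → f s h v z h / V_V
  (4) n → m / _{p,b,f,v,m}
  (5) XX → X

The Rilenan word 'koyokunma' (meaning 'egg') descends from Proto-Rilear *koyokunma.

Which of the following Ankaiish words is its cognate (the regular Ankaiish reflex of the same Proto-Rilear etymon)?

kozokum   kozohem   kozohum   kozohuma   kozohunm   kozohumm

Ankaiish: start from *koyokunma.
  rule 1 (unconditioned shift): koyokunma → kozokunma
  rule 2 (apocope): kozokunma → kozokunm
  rule 3 (intervocalic lenition): kozokunm → kozohunm
  rule 4 (nasal place assimilation): kozohunm → kozohumm
  rule 5 (degemination): kozohumm → kozohum
  ⇒ Ankaiish kozohum

kozohum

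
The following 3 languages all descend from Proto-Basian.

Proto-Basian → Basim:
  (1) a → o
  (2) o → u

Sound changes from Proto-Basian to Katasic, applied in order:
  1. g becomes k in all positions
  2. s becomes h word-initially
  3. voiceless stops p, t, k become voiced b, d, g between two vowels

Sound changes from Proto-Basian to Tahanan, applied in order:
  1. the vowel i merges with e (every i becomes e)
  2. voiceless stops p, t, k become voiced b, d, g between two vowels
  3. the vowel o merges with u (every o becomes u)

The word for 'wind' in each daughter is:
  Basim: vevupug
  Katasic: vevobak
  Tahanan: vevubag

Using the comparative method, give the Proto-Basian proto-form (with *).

Position 7: Basim has g, Katasic has k, Tahanan has g. Basim preserves g here (none of its changes turn any other segment into g), so the proto-segment is *g.
Position 6: Basim has u, Katasic has a, Tahanan has a. Katasic preserves a here (none of its changes turn any other segment into a), so the proto-segment is *a.
Position 5: Basim has p, Katasic has b, Tahanan has b. Basim preserves p here (none of its changes turn any other segment into p), so the proto-segment is *p.
Continuing position by position gives *vevopag; check it forward:
Basim: *vevopag
  vevopag → vevopog   [vowel merger]
  vevopog → vevupug   [vowel merger]
  giving Basim vevupug.
Katasic: *vevopag > vevopak > vevobak  (by unconditioned shift, intervocalic voicing)
Tahanan: *vevopag > vevobag > vevubag  (by intervocalic voicing, vowel merger)
Only *vevopag yields all of Basim vevupug, Katasic vevobak, Tahanan vevubag.

*vevopag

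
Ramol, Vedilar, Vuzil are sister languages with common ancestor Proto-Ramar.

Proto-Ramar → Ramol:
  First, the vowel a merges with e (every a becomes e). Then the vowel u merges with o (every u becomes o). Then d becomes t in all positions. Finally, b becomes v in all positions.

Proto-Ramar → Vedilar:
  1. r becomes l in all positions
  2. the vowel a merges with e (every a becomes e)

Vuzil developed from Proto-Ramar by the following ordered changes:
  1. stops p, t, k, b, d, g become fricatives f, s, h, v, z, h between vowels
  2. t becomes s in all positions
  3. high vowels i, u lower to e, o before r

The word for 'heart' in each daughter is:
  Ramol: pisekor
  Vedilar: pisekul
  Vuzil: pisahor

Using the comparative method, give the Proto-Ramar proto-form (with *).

*pisakur

Position 5: Ramol has k, Vedilar has k, Vuzil has h. Ramol preserves k here (none of its changes turn any other segment into k), so the proto-segment is *k.
Position 7: Ramol has r, Vedilar has l, Vuzil has r. Ramol preserves r here (none of its changes turn any other segment into r), so the proto-segment is *r.
Position 4: Ramol has e, Vedilar has e, Vuzil has a. Vuzil preserves a here (none of its changes turn any other segment into a), so the proto-segment is *a.
Continuing position by position gives *pisakur; check it forward:
Ramol: *pisakur > pisekur > pisekor  (by vowel merger, vowel merger)
Vedilar: start from *pisakur.
  rule 1 (unconditioned shift): pisakur → pisakul
  rule 2 (vowel merger): pisakul → pisekul
  ⇒ Vedilar pisekul
Vuzil: *pisakur
  pisakur → pisahur   [intervocalic lenition]
  pisahur (rule 2 does not apply)
  pisahur → pisahor   [pre-rhotic lowering]
  giving Vuzil pisahor.
No other proto-form is consistent with every reflex, so the reconstruction is *pisakur.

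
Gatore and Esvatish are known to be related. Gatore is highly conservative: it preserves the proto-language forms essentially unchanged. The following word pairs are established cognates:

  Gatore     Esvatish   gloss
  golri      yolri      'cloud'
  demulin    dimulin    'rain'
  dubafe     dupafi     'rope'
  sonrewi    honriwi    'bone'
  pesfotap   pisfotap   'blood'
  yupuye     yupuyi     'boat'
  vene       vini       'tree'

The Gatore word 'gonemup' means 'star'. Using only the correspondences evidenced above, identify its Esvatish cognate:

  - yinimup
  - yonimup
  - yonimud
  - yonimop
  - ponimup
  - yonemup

yonimup

golri ~ yolri — Gatore g corresponds to Esvatish y word-initially before a back vowel.
demulin ~ dimulin — Gatore e corresponds to Esvatish i after a consonant, before a nasal.
Applying these to Gatore 'gonemup':
  gonemup → yonemup   (g→y word-initially before a back vowel)
  yonemup → yonimup   (e→i after a consonant, before a nasal)
So the Esvatish cognate is 'yonimup'.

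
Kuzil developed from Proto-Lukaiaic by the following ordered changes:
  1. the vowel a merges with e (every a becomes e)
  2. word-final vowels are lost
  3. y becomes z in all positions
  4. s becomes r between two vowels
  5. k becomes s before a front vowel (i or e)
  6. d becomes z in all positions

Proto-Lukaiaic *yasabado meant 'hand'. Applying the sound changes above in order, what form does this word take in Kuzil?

Kuzil: *yasabado > yesebedo > yesebed > zesebed > zerebed > zerebez  (by vowel merger, apocope, unconditioned shift, rhotacism, unconditioned shift)

zerebez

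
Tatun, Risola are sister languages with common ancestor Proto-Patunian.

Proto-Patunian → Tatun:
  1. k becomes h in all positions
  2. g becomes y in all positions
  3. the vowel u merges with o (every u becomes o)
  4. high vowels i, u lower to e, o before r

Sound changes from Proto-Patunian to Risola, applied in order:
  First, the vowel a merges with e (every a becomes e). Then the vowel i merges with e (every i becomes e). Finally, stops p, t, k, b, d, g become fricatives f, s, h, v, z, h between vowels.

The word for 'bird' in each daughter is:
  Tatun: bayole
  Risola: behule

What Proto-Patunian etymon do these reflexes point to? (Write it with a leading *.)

*bagule

Position 4: Tatun has o, Risola has u. Risola preserves u here (none of its changes turn any other segment into u), so the proto-segment is *u.
Position 3: Tatun has y, Risola has h. Taking the neighbouring segments as reconstructed: Tatun y could go back to *g or *y; Risola h could go back to *k or *g or *h — the one source consistent with every daughter is *g.
Verify the candidate proto-form against each daughter:
Tatun: start from *bagule.
  rule 1: no change — bagule
  rule 2 (unconditioned shift): bagule → bayule
  rule 3 (vowel merger): bayule → bayole
  rule 4: no change — bayole
  ⇒ Tatun bayole
Risola: *bagule > begule > behule  (by vowel merger, intervocalic lenition)
Only *bagule yields all of Tatun bayole, Risola behule.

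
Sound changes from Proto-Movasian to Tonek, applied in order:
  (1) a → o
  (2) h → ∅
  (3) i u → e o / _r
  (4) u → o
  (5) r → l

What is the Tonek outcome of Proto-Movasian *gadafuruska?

godofolosko

Tonek: *gadafuruska > godofurusko > godoforusko > godoforosko > godofolosko  (by vowel merger, pre-rhotic lowering, vowel merger, unconditioned shift)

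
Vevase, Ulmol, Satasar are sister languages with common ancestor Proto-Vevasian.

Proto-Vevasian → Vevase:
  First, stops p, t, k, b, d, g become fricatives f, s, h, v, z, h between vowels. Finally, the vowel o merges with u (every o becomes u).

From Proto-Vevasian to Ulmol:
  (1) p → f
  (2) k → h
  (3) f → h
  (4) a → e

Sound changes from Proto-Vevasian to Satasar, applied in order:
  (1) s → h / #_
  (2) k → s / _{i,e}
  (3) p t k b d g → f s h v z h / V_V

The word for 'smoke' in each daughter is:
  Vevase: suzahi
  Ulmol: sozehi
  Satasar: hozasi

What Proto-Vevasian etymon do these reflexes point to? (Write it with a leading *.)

Position 1: Vevase has s, Ulmol has s, Satasar has h. Ulmol preserves s here (none of its changes turn any other segment into s), so the proto-segment is *s.
Position 5: Vevase has h, Ulmol has h, Satasar has s. Taking the neighbouring segments as reconstructed: Vevase h could go back to *k or *g or *h; Ulmol h could go back to *p or *k or *f or *h; Satasar s could go back to *t or *k or *s — the one source consistent with every daughter is *k.
This points to *sozaki. Verify forward in each daughter:
Vevase: start from *sozaki.
  rule 1 (intervocalic lenition): sozaki → sozahi
  rule 2 (vowel merger): sozahi → suzahi
  ⇒ Vevase suzahi
Ulmol: *sozaki > sozahi > sozehi  (by unconditioned shift, vowel merger)
Satasar: *sozaki > hozaki > hozasi  (by debuccalisation, palatalisation)
*sozaki is the unique common source.

*sozaki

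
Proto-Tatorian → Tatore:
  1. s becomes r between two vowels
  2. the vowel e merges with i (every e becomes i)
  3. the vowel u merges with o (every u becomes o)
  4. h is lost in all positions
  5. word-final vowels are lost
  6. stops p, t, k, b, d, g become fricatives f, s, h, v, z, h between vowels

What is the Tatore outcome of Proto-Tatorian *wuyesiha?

Tatore: start from *wuyesiha.
  rule 1 (rhotacism): wuyesiha → wuyeriha
  rule 2 (vowel merger): wuyeriha → wuyiriha
  rule 3 (vowel merger): wuyiriha → woyiriha
  rule 4 (h-loss): woyiriha → woyiria
  rule 5 (apocope): woyiria → woyiri
  rule 6: no change — woyiri
  ⇒ Tatore woyiri

woyiri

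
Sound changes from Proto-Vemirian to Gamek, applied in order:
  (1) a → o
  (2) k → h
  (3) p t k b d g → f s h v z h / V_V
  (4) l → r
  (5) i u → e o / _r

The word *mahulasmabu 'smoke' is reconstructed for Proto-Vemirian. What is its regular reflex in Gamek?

mohorosmovu

Gamek: start from *mahulasmabu.
  rule 1 (vowel merger): mahulasmabu → mohulosmobu
  rule 2: no change — mohulosmobu
  rule 3 (intervocalic lenition): mohulosmobu → mohulosmovu
  rule 4 (unconditioned shift): mohulosmovu → mohurosmovu
  rule 5 (pre-rhotic lowering): mohurosmovu → mohorosmovu
  ⇒ Gamek mohorosmovu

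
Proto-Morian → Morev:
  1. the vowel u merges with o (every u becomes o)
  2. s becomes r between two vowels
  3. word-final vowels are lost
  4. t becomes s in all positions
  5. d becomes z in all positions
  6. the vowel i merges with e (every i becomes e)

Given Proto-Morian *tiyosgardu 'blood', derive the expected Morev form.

Morev: start from *tiyosgardu.
  rule 1 (vowel merger): tiyosgardu → tiyosgardo
  rule 2: no change — tiyosgardo
  rule 3 (apocope): tiyosgardo → tiyosgard
  rule 4 (unconditioned shift): tiyosgard → siyosgard
  rule 5 (unconditioned shift): siyosgard → siyosgarz
  rule 6 (vowel merger): siyosgarz → seyosgarz
  ⇒ Morev seyosgarz

seyosgarz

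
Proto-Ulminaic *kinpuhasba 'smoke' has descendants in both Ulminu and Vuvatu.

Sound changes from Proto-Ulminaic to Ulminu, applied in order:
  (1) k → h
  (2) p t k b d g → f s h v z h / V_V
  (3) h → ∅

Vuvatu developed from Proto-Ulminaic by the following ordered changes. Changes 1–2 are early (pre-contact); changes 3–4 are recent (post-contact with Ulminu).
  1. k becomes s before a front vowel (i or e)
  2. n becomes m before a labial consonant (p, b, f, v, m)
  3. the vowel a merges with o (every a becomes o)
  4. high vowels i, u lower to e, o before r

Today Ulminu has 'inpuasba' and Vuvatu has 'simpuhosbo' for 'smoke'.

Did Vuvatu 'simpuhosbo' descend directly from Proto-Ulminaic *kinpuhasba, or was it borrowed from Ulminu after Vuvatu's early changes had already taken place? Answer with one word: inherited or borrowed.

inherited

If inherited, *kinpuhasba would pass through all of Vuvatu's changes:
Vuvatu: *kinpuhasba > sinpuhasba > simpuhasba > simpuhosbo  (by palatalisation, nasal place assimilation, vowel merger)
If borrowed from Ulminu 'inpuasba' after the early changes, it would undergo only the recent ones:
  rule 3 (vowel merger): inpuasba → inpuosbo
  rule 4 (pre-rhotic lowering): no change (inpuosbo)
  ⇒ as a loan: inpuosbo
Vuvatu 'simpuhosbo' matches the inherited outcome exactly, so it is an inherited cognate, not a loan.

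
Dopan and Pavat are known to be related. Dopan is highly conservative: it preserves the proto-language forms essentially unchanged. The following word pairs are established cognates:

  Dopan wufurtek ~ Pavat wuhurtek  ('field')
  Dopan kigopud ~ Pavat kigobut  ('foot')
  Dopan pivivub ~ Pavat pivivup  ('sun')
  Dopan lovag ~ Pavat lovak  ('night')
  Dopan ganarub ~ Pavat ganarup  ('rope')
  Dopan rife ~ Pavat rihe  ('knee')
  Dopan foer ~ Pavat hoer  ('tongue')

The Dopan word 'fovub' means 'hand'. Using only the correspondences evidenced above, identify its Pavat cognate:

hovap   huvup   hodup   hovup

foer ~ hoer — Dopan f corresponds to Pavat h word-initially before a back vowel.
pivivub ~ pivivup, ganarub ~ ganarup — Dopan b corresponds to Pavat p word-finally.
Applying these to Dopan 'fovub':
  fovub → hovub   (f→h word-initially before a back vowel)
  hovub → hovup   (b→p word-finally)
So the Pavat cognate is 'hovup'.

hovup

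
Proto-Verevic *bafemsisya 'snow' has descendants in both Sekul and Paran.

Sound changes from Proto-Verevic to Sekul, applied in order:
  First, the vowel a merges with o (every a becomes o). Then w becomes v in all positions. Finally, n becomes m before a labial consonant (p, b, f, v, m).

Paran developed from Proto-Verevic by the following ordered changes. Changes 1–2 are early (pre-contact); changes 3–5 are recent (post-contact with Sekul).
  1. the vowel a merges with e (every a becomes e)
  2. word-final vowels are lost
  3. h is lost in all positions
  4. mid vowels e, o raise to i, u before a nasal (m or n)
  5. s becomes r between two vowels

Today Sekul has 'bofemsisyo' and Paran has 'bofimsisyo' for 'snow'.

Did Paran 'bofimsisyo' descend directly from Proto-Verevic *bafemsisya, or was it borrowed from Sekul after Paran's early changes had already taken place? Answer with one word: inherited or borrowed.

If inherited, *bafemsisya would pass through all of Paran's changes:
Paran: *bafemsisya > befemsisye > befemsisy > befimsisy  (by vowel merger, apocope, pre-nasal raising)
If borrowed from Sekul 'bofemsisyo' after the early changes, it would undergo only the recent ones:
  rule 3 (h-loss): no change (bofemsisyo)
  rule 4 (pre-nasal raising): bofemsisyo → bofimsisyo
  rule 5 (rhotacism): no change (bofimsisyo)
  ⇒ as a loan: bofimsisyo
Paran 'bofimsisyo' matches the loan outcome 'bofimsisyo', not the inherited 'befimsisy' — it skipped the early Paran changes, so it was borrowed from Sekul.

borrowed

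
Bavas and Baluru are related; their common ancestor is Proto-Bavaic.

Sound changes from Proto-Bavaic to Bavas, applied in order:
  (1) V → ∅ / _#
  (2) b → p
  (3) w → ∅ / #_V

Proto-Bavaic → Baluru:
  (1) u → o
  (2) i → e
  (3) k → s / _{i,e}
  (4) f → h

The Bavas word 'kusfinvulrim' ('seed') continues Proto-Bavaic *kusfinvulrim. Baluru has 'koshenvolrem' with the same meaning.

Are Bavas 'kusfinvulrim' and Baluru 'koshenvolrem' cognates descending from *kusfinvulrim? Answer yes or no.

Derive the expected Baluru reflex of *kusfinvulrim:
Baluru: start from *kusfinvulrim.
  rule 1 (vowel merger): kusfinvulrim → kosfinvolrim
  rule 2 (vowel merger): kosfinvolrim → kosfenvolrem
  rule 3: no change — kosfenvolrem
  rule 4 (unconditioned shift): kosfenvolrem → koshenvolrem
  ⇒ Baluru koshenvolrem
Baluru 'koshenvolrem' matches the regular reflex exactly, so the pair is cognate.

yes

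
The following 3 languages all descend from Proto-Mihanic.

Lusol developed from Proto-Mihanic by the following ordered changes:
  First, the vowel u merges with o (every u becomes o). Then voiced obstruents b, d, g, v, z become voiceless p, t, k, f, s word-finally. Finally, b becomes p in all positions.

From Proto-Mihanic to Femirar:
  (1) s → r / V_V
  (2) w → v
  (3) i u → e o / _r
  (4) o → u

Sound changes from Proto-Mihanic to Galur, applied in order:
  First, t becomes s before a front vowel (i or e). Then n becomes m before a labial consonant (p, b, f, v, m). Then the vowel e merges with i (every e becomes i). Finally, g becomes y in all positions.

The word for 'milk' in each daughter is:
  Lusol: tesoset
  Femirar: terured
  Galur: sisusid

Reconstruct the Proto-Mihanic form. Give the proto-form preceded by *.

Position 3: Lusol has s, Femirar has r, Galur has s. Taking the neighbouring segments as reconstructed: Lusol s can only go back to *s; Femirar r could go back to *s or *r; Galur s can only go back to *s — the one source consistent with every daughter is *s.
Position 7: Lusol has t, Femirar has d, Galur has d. Femirar preserves d here (none of its changes turn any other segment into d), so the proto-segment is *d.
Verify the candidate proto-form against each daughter:
Lusol: start from *tesused.
  rule 1 (vowel merger): tesused → tesosed
  rule 2 (final devoicing): tesosed → tesoset
  rule 3: no change — tesoset
  ⇒ Lusol tesoset
Femirar: *tesused
  tesused → terured   [rhotacism]
  terured (rule 2 does not apply)
  terured → terored   [pre-rhotic lowering]
  terored → terured   [vowel merger]
  giving Femirar terured.
Galur: *tesused
  tesused → sesused   [palatalisation]
  sesused (rule 2 does not apply)
  sesused → sisusid   [vowel merger]
  sisusid (rule 4 does not apply)
  giving Galur sisusid.
Only *tesused yields all of Lusol tesoset, Femirar terured, Galur sisusid.

*tesused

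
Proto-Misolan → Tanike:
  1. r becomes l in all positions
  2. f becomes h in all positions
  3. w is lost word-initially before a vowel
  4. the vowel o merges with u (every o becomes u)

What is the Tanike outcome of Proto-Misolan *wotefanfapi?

Tanike: start from *wotefanfapi.
  rule 1: no change — wotefanfapi
  rule 2 (unconditioned shift): wotefanfapi → wotehanhapi
  rule 3 (glide loss): wotehanhapi → otehanhapi
  rule 4 (vowel merger): otehanhapi → utehanhapi
  ⇒ Tanike utehanhapi

utehanhapi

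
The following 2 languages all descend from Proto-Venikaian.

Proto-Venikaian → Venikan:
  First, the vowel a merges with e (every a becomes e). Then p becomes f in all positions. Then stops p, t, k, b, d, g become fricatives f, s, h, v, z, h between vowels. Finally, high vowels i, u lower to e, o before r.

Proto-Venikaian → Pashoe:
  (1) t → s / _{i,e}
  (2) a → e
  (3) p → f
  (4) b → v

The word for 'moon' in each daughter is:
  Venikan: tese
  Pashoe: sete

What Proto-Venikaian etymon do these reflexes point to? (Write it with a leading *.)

*teta

Position 3: Venikan has s, Pashoe has t. Pashoe preserves t here (none of its changes turn any other segment into t), so the proto-segment is *t.
Position 1: Venikan has t, Pashoe has s. Venikan preserves t here (none of its changes turn any other segment into t), so the proto-segment is *t.
Position 4: Venikan has e, Pashoe has e. Taking the neighbouring segments as reconstructed: Venikan e could go back to *a or *e; Pashoe e can only go back to *a — the one source consistent with every daughter is *a.
Verify the candidate proto-form against each daughter:
Venikan: *teta > tete > tese  (by vowel merger, intervocalic lenition)
Pashoe: *teta > seta > sete  (by palatalisation, vowel merger)
*teta is the unique common source.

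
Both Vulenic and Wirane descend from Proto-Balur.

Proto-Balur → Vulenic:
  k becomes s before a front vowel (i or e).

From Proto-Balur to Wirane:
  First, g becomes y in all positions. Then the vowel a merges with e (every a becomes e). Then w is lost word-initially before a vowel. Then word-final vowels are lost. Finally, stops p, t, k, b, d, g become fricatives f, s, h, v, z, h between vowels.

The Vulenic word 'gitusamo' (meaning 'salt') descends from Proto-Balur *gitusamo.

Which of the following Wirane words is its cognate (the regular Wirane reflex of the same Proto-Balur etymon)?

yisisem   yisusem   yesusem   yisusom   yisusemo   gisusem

yisusem

Wirane: start from *gitusamo.
  rule 1 (unconditioned shift): gitusamo → yitusamo
  rule 2 (vowel merger): yitusamo → yitusemo
  rule 3: no change — yitusemo
  rule 4 (apocope): yitusemo → yitusem
  rule 5 (intervocalic lenition): yitusem → yisusem
  ⇒ Wirane yisusem
Only 'yisusem' matches the regular Wirane development of *gitusamo.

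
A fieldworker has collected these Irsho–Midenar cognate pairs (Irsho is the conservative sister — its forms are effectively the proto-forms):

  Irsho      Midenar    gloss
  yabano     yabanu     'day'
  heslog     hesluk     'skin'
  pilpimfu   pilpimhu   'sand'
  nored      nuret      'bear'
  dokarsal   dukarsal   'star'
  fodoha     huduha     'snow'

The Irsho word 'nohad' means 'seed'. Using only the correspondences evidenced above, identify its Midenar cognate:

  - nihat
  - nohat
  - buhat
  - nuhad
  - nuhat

heslog ~ hesluk, dokarsal ~ dukarsal — Irsho o corresponds to Midenar u after a consonant, before a consonant other than r, m, n, p, b, f, v.
nored ~ nuret — Irsho d corresponds to Midenar t word-finally.
Applying these to Irsho 'nohad':
  nohad → nuhad   (o→u after a consonant, before a consonant other than r, m, n, p, b, f, v)
  nuhad → nuhat   (d→t word-finally)
So the Midenar cognate is 'nuhat'.

nuhat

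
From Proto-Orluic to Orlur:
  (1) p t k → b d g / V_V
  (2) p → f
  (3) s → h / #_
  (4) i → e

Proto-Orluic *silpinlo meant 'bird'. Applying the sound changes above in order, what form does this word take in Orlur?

helfenlo

Orlur: start from *silpinlo.
  rule 1: no change — silpinlo
  rule 2 (unconditioned shift): silpinlo → silfinlo
  rule 3 (debuccalisation): silfinlo → hilfinlo
  rule 4 (vowel merger): hilfinlo → helfenlo
  ⇒ Orlur helfenlo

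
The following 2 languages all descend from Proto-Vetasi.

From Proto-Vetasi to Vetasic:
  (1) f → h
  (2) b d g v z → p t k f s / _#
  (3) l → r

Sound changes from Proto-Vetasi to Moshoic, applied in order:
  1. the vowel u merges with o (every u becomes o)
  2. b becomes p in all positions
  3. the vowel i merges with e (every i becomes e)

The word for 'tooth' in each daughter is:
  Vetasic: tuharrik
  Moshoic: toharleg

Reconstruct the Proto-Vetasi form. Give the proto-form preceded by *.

*tuharlig

Position 2: Vetasic has u, Moshoic has o. Vetasic preserves u here (none of its changes turn any other segment into u), so the proto-segment is *u.
Position 8: Vetasic has k, Moshoic has g. Moshoic preserves g here (none of its changes turn any other segment into g), so the proto-segment is *g.
Position 6: Vetasic has r, Moshoic has l. Moshoic preserves l here (none of its changes turn any other segment into l), so the proto-segment is *l.
Verify the candidate proto-form against each daughter:
Vetasic: start from *tuharlig.
  rule 1: no change — tuharlig
  rule 2 (final devoicing): tuharlig → tuharlik
  rule 3 (unconditioned shift): tuharlik → tuharrik
  ⇒ Vetasic tuharrik
Moshoic: *tuharlig > toharlig > toharleg  (by vowel merger, vowel merger)
No other proto-form is consistent with every reflex, so the reconstruction is *tuharlig.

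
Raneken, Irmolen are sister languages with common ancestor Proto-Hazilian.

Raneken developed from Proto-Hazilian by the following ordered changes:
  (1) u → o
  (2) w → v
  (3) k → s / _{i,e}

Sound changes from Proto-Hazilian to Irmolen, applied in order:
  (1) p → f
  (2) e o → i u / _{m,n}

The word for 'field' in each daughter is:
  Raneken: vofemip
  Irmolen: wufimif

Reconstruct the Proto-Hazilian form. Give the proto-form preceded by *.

Position 2: Raneken has o, Irmolen has u. Taking the neighbouring segments as reconstructed: Raneken o could go back to *o or *u; Irmolen u can only go back to *u — the one source consistent with every daughter is *u.
Position 4: Raneken has e, Irmolen has i. Raneken preserves e here (none of its changes turn any other segment into e), so the proto-segment is *e.
Position 1: Raneken has v, Irmolen has w. Irmolen preserves w here (none of its changes turn any other segment into w), so the proto-segment is *w.
This points to *wufemip. Verify forward in each daughter:
Raneken: *wufemip > wofemip > vofemip  (by vowel merger, unconditioned shift)
Irmolen: *wufemip > wufemif > wufimif  (by unconditioned shift, pre-nasal raising)
*wufemip is the unique common source.

*wufemip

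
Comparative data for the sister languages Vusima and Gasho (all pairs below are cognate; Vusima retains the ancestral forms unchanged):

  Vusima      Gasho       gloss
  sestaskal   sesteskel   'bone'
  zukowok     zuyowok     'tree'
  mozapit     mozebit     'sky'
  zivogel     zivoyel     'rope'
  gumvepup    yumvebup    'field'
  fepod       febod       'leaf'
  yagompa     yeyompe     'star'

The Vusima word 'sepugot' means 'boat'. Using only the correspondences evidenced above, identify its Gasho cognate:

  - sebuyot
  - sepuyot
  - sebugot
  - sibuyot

sebuyot

gumvepup ~ yumvebup — Vusima p corresponds to Gasho b between vowels (before a back vowel).
yagompa ~ yeyompe — Vusima g corresponds to Gasho y between vowels (before a back vowel).
Applying these to Vusima 'sepugot':
  sepugot → sebugot   (p→b between vowels (before a back vowel))
  sebugot → sebuyot   (g→y between vowels (before a back vowel))
So the Gasho cognate is 'sebuyot'.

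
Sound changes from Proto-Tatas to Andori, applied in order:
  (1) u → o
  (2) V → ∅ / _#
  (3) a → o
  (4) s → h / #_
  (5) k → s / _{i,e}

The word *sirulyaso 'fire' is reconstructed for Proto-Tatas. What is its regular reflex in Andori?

hirolyos

Andori: *sirulyaso
  sirulyaso → sirolyaso   [vowel merger]
  sirolyaso → sirolyas   [apocope]
  sirolyas → sirolyos   [vowel merger]
  sirolyos → hirolyos   [debuccalisation]
  hirolyos (rule 5 does not apply)
  giving Andori hirolyos.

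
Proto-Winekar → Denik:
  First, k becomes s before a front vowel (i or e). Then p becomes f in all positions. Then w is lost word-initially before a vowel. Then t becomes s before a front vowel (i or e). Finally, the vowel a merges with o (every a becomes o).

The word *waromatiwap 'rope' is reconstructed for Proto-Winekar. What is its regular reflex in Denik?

oromosiwof

Denik: *waromatiwap > waromatiwaf > aromatiwaf > aromasiwaf > oromosiwof  (by unconditioned shift, glide loss, palatalisation, vowel merger)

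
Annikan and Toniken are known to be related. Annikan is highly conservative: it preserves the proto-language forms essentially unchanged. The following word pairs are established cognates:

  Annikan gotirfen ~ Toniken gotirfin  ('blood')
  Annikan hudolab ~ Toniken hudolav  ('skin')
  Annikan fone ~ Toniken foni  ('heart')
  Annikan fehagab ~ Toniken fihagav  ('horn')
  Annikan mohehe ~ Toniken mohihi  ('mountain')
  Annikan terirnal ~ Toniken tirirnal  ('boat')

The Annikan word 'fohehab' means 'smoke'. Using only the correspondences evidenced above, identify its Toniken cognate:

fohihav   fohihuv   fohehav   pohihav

fehagab ~ fihagav, mohehe ~ mohihi — Annikan e corresponds to Toniken i after a consonant, before a consonant other than r, m, n, p, b, f, v.
hudolab ~ hudolav, fehagab ~ fihagav — Annikan b corresponds to Toniken v word-finally.
Applying these to Annikan 'fohehab':
  fohehab → fohihab   (e→i after a consonant, before a consonant other than r, m, n, p, b, f, v)
  fohihab → fohihav   (b→v word-finally)
So the Toniken cognate is 'fohihav'.

fohihav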